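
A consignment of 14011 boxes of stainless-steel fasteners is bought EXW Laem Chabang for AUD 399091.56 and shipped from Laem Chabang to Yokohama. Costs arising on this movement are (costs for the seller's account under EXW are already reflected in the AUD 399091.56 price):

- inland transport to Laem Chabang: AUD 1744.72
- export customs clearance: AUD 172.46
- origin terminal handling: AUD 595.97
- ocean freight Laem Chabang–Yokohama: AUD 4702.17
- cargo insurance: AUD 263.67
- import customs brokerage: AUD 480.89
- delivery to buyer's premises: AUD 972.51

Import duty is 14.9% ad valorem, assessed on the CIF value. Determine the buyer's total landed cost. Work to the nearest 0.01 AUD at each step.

EXW: the seller makes goods available at their premises; the buyer bears all onward costs.
CIF value = EXW price + inland to port + export clearance + origin terminal + freight + insurance = 399091.56 + 1744.72 + 172.46 + 595.97 + 4702.17 + 263.67 = 406570.55
Import duty = 406570.55 × 14.9% = 60579.01
Buyer bears: inland to port 1744.72 + export clearance 172.46 + origin terminal 595.97 + freight 4702.17 + insurance 263.67 + brokerage 480.89 + delivery 972.51 + duty 60579.01 = 69511.40
Landed cost = invoice 399091.56 + 69511.40 = 468602.96

Total landed cost: AUD 468602.96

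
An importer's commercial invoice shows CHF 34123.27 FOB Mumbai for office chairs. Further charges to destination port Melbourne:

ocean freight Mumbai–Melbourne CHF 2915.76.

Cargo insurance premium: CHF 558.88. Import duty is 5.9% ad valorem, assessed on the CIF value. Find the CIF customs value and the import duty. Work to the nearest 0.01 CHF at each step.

CIF = FOB price + freight + insurance
CIF = 34123.27 + 2915.76 + 558.88 = 37597.91
Import duty = 37597.91 × 5.9% = 2218.28

CIF value: CHF 37597.91; import duty: CHF 2218.28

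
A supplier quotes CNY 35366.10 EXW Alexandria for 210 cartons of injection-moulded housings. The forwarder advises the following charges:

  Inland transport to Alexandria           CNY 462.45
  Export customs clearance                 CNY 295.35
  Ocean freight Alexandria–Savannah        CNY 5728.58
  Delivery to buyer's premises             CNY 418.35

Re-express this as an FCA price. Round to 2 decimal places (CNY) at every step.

Not relevant to the conversion: freight, delivery — on the buyer under both terms; not part of either seller's price.
From EXW to FCA, the seller additionally bears: inland to port, export clearance.
FCA price = 35366.10 + 462.45 + 295.35 = 36123.90

FCA price: CNY 36123.90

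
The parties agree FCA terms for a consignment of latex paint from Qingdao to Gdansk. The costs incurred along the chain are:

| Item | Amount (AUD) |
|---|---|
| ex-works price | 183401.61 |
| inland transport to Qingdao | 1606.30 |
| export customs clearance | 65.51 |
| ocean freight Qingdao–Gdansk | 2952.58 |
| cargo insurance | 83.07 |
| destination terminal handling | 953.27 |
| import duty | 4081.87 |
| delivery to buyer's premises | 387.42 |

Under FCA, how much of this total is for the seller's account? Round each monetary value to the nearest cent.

Seller's account: AUD 185073.42

FCA: the seller delivers export-cleared goods to the carrier; the buyer bears costs from that point.
Seller's account: goods 183401.61 + inland to port 1606.30 + export clearance 65.51 = 185073.42
Buyer's account: freight 2952.58 + insurance 83.07 + destination terminal 953.27 + duty 4081.87 + delivery 387.42 = 8458.21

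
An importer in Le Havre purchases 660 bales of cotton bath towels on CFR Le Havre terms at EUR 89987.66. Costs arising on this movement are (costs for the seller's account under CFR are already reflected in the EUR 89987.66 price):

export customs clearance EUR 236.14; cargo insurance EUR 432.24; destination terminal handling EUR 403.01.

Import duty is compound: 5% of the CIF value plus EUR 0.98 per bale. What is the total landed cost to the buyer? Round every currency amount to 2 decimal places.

Total landed cost: EUR 95990.71

CFR: the seller pays costs through ocean freight to the destination port, but not insurance.
Already in the invoice (seller's account under CFR): export clearance — exclude.
CIF value = CFR price + insurance = 89987.66 + 432.24 = 90419.90
Ad valorem component: 90419.90 × 5% = 4521.00
Specific component: 660 × 0.98 = 646.80
Import duty = 4521.00 + 646.80 = 5167.80
Buyer bears: insurance 432.24 + destination terminal 403.01 + duty 5167.80 = 6003.05
Landed cost = invoice 89987.66 + 6003.05 = 95990.71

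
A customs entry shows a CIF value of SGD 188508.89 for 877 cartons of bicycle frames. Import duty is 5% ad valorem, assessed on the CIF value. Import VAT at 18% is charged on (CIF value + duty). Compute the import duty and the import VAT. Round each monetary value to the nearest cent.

Import duty = 188508.89 × 5% = 9425.44
VAT base = CIF + duty = 188508.89 + 9425.44 = 197934.33
Import VAT = 197934.33 × 18% = 35628.18

Import duty: SGD 9425.44; import VAT: SGD 35628.18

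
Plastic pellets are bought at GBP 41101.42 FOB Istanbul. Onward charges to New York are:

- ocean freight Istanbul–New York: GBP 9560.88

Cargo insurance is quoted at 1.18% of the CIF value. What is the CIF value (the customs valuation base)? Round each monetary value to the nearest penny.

Let C be the CIF value. C = FOB price + freight + 1.18% × C
C − 1.18% × C = 41101.42 + 9560.88
0.9882 × C = 50662.30
C = 50662.30 / 0.9882 = 51267.25
Insurance premium = 1.18% × 51267.25 = 604.95

CIF value: GBP 51267.25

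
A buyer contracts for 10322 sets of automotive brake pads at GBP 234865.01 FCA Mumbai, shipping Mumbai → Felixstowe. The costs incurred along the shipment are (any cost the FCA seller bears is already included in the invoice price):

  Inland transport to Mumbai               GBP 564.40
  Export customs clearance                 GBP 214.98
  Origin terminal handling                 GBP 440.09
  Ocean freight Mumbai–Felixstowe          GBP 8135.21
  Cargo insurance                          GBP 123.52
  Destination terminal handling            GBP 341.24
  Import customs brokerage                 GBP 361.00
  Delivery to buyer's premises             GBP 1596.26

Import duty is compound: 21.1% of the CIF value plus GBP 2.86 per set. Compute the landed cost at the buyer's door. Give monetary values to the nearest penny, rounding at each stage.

Total landed cost: GBP 326775.22

FCA: the seller delivers export-cleared goods to the carrier; the buyer bears costs from that point.
Already in the invoice (seller's account under FCA): inland to port, export clearance — exclude.
CIF value = FCA price + origin terminal + freight + insurance = 234865.01 + 440.09 + 8135.21 + 123.52 = 243563.83
Ad valorem component: 243563.83 × 21.1% = 51391.97
Specific component: 10322 × 2.86 = 29520.92
Import duty = 51391.97 + 29520.92 = 80912.89
Buyer bears: origin terminal 440.09 + freight 8135.21 + insurance 123.52 + destination terminal 341.24 + brokerage 361.00 + delivery 1596.26 + duty 80912.89 = 91910.21
Landed cost = invoice 234865.01 + 91910.21 = 326775.22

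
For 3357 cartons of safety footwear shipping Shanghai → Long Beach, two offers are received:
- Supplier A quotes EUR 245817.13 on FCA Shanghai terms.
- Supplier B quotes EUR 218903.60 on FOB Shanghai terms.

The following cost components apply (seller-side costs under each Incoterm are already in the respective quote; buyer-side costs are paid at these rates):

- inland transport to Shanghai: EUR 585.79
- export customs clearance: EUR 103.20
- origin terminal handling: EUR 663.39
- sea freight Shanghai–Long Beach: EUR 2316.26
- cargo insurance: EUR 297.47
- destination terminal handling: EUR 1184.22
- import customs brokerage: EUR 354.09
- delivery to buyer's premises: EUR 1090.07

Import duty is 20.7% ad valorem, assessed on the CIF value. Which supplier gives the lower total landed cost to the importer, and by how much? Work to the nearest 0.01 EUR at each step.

Supplier B is cheaper by EUR 33285.34

Supplier A (FCA):
CIF value = FCA price + origin terminal + freight + insurance = 245817.13 + 663.39 + 2316.26 + 297.47 = 249094.25
Import duty = 249094.25 × 20.7% = 51562.51
Buyer bears (A): 663.39 + 2316.26 + 297.47 + 1184.22 + 354.09 + 1090.07 = 5905.50
Landed cost (A) = invoice 245817.13 + 5905.50 + duty 51562.51 = 303285.14
Supplier B (FOB):
CIF value = FOB price + freight + insurance = 218903.60 + 2316.26 + 297.47 = 221517.33
Import duty = 221517.33 × 20.7% = 45854.09
Buyer bears (B): 2316.26 + 297.47 + 1184.22 + 354.09 + 1090.07 = 5242.11
Landed cost (B) = invoice 218903.60 + 5242.11 + duty 45854.09 = 269999.80
Difference = |303285.14 − 269999.80| = 33285.34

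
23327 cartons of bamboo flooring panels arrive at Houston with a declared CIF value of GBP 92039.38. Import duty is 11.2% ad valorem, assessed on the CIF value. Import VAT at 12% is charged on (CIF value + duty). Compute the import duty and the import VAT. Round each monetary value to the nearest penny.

Import duty: GBP 10308.41; import VAT: GBP 12281.73

Import duty = 92039.38 × 11.2% = 10308.41
VAT base = CIF + duty = 92039.38 + 10308.41 = 102347.79
Import VAT = 102347.79 × 12% = 12281.73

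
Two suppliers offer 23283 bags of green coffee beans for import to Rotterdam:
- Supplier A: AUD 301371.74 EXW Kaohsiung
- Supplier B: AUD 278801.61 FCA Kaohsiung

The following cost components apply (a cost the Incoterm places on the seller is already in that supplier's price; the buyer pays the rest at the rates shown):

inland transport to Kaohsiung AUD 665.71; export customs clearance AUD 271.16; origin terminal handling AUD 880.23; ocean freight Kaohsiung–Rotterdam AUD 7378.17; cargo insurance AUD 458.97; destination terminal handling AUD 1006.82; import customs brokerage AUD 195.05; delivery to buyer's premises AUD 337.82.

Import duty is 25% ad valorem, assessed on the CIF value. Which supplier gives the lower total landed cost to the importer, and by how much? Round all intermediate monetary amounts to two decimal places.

Supplier A (EXW):
CIF value = EXW price + inland to port + export clearance + origin terminal + freight + insurance = 301371.74 + 665.71 + 271.16 + 880.23 + 7378.17 + 458.97 = 311025.98
Import duty = 311025.98 × 25% = 77756.50
Buyer bears (A): 665.71 + 271.16 + 880.23 + 7378.17 + 458.97 + 1006.82 + 195.05 + 337.82 = 11193.93
Landed cost (A) = invoice 301371.74 + 11193.93 + duty 77756.50 = 390322.17
Supplier B (FCA):
CIF value = FCA price + origin terminal + freight + insurance = 278801.61 + 880.23 + 7378.17 + 458.97 = 287518.98
Import duty = 287518.98 × 25% = 71879.75
Buyer bears (B): 880.23 + 7378.17 + 458.97 + 1006.82 + 195.05 + 337.82 = 10257.06
Landed cost (B) = invoice 278801.61 + 10257.06 + duty 71879.75 = 360938.42
Difference = |390322.17 − 360938.42| = 29383.75

Supplier B is cheaper by AUD 29383.75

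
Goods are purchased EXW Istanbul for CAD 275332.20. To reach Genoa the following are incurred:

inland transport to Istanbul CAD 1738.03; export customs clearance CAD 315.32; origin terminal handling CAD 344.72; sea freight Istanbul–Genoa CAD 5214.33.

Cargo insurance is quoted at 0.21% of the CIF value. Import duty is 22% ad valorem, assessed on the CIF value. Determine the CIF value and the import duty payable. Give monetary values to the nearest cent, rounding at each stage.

CIF value: CAD 283540.03; import duty: CAD 62378.81

Let C be the CIF value. C = EXW price + pre-shipment costs + freight + 0.21% × C
C − 0.21% × C = 275332.20 + 1738.03 + 315.32 + 344.72 + 5214.33
0.9979 × C = 282944.60
C = 282944.60 / 0.9979 = 283540.03
Insurance premium = 0.21% × 283540.03 = 595.43
Import duty = 283540.03 × 22% = 62378.81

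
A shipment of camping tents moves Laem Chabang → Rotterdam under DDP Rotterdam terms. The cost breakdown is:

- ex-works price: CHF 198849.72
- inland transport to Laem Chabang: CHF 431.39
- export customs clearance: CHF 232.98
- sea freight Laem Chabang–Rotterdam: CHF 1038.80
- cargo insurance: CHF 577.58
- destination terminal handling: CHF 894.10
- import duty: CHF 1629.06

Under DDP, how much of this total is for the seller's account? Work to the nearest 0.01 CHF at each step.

DDP: the seller bears all costs including import duty.
Seller's account: goods 198849.72 + inland to port 431.39 + export clearance 232.98 + freight 1038.80 + insurance 577.58 + destination terminal 894.10 + duty 1629.06 = 203653.63
Buyer's account: 0.00

Seller's account: CHF 203653.63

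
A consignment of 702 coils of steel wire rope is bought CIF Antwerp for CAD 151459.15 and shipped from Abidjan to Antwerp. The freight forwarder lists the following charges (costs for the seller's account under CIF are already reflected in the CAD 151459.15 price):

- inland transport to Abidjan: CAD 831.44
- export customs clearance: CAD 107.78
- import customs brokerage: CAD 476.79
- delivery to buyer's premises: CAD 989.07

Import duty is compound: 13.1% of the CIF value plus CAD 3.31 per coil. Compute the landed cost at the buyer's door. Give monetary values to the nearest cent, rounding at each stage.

Total landed cost: CAD 175089.78

CIF: the seller pays costs through ocean freight and marine insurance to the destination port.
Already in the invoice (seller's account under CIF): inland to port, export clearance — exclude.
The CIF price already equals the CIF value: 151459.15
Ad valorem component: 151459.15 × 13.1% = 19841.15
Specific component: 702 × 3.31 = 2323.62
Import duty = 19841.15 + 2323.62 = 22164.77
Buyer bears: brokerage 476.79 + delivery 989.07 + duty 22164.77 = 23630.63
Landed cost = invoice 151459.15 + 23630.63 = 175089.78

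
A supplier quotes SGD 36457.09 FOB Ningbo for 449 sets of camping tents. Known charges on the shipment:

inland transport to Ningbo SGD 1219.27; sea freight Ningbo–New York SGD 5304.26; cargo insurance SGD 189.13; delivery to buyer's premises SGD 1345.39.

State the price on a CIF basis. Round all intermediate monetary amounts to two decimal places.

Not relevant to the conversion: inland to port — on the seller under both FOB and CIF; already in the FOB price and stays in the CIF price. delivery — on the buyer under both terms; not part of either seller's price.
From FOB to CIF, the seller additionally bears: freight, insurance.
CIF price = 36457.09 + 5304.26 + 189.13 = 41950.48

CIF price: SGD 41950.48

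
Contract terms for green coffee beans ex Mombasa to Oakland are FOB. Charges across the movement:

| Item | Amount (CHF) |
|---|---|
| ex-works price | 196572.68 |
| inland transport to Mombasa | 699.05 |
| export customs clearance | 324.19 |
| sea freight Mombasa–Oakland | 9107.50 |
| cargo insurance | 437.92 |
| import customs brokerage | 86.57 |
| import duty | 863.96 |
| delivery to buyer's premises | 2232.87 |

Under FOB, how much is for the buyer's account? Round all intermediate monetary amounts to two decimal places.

Buyer's account: CHF 12728.82

FOB: the seller bears costs until goods are on board at the origin port; the buyer bears freight, insurance and all costs thereafter.
Seller's account: goods 196572.68 + inland to port 699.05 + export clearance 324.19 = 197595.92
Buyer's account: freight 9107.50 + insurance 437.92 + brokerage 86.57 + duty 863.96 + delivery 2232.87 = 12728.82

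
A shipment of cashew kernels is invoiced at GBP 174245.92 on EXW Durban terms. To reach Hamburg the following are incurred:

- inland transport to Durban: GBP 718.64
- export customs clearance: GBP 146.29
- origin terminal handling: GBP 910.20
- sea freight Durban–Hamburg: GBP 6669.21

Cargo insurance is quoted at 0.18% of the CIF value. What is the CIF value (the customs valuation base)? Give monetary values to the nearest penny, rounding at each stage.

Let C be the CIF value. C = EXW price + pre-shipment costs + freight + 0.18% × C
C − 0.18% × C = 174245.92 + 718.64 + 146.29 + 910.20 + 6669.21
0.9982 × C = 182690.26
C = 182690.26 / 0.9982 = 183019.70
Insurance premium = 0.18% × 183019.70 = 329.44

CIF value: GBP 183019.70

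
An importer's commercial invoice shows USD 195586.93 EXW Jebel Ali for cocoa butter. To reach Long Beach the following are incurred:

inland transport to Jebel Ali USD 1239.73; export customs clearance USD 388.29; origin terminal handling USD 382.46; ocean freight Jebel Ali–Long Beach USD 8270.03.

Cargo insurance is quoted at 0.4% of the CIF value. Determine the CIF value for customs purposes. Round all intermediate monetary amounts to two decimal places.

Let C be the CIF value. C = EXW price + pre-shipment costs + freight + 0.4% × C
C − 0.4% × C = 195586.93 + 1239.73 + 388.29 + 382.46 + 8270.03
0.996 × C = 205867.44
C = 205867.44 / 0.996 = 206694.22
Insurance premium = 0.4% × 206694.22 = 826.78

CIF value: USD 206694.22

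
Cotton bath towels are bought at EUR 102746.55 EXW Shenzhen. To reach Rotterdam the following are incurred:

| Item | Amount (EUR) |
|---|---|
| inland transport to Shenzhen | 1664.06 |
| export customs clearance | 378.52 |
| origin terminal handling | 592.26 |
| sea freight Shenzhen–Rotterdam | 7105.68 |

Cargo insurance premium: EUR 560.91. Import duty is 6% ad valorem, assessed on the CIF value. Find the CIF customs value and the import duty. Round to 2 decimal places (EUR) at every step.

CIF value: EUR 113047.98; import duty: EUR 6782.88

CIF = EXW price + pre-shipment costs + freight + insurance
CIF = 102746.55 + 1664.06 + 378.52 + 592.26 + 7105.68 + 560.91 = 113047.98
Import duty = 113047.98 × 6% = 6782.88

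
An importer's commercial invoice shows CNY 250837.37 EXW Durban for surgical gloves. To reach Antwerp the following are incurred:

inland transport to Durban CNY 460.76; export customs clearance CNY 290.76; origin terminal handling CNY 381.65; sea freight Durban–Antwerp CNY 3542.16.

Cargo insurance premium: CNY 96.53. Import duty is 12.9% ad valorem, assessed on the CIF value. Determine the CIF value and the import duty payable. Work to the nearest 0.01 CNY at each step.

CIF = EXW price + pre-shipment costs + freight + insurance
CIF = 250837.37 + 460.76 + 290.76 + 381.65 + 3542.16 + 96.53 = 255609.23
Import duty = 255609.23 × 12.9% = 32973.59

CIF value: CNY 255609.23; import duty: CNY 32973.59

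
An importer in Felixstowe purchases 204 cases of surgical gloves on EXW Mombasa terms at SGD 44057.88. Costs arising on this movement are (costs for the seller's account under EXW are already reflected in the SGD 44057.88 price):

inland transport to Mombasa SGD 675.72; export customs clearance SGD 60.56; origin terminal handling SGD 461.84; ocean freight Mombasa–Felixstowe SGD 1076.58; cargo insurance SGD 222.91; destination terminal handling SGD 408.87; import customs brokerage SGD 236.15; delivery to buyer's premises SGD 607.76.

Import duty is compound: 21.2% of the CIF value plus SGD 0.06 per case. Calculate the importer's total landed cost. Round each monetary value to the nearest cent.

EXW: the seller makes goods available at their premises; the buyer bears all onward costs.
CIF value = EXW price + inland to port + export clearance + origin terminal + freight + insurance = 44057.88 + 675.72 + 60.56 + 461.84 + 1076.58 + 222.91 = 46555.49
Ad valorem component: 46555.49 × 21.2% = 9869.76
Specific component: 204 × 0.06 = 12.24
Import duty = 9869.76 + 12.24 = 9882.00
Buyer bears: inland to port 675.72 + export clearance 60.56 + origin terminal 461.84 + freight 1076.58 + insurance 222.91 + destination terminal 408.87 + brokerage 236.15 + delivery 607.76 + duty 9882.00 = 13632.39
Landed cost = invoice 44057.88 + 13632.39 = 57690.27

Total landed cost: SGD 57690.27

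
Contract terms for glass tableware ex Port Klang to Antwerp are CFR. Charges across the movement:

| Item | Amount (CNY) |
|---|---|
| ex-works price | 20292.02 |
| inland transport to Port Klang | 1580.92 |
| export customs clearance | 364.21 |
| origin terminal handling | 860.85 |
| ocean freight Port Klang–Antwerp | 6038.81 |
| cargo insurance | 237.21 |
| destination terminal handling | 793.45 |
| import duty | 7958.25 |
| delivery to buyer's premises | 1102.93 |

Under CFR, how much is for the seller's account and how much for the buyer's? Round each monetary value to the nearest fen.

Seller: CNY 29136.81; buyer: CNY 10091.84

CFR: the seller pays costs through ocean freight to the destination port, but not insurance.
Seller's account: goods 20292.02 + inland to port 1580.92 + export clearance 364.21 + origin terminal 860.85 + freight 6038.81 = 29136.81
Buyer's account: insurance 237.21 + destination terminal 793.45 + duty 7958.25 + delivery 1102.93 = 10091.84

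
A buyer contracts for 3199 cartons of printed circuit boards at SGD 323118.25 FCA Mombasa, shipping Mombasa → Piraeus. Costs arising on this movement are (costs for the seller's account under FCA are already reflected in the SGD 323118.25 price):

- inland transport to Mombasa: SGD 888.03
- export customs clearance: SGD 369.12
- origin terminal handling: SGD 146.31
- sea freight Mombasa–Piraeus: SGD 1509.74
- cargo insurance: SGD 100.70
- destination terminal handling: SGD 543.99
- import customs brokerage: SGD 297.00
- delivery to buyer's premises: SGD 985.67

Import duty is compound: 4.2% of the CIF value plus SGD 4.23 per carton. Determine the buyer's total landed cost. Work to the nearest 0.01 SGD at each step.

FCA: the seller delivers export-cleared goods to the carrier; the buyer bears costs from that point.
Already in the invoice (seller's account under FCA): inland to port, export clearance — exclude.
CIF value = FCA price + origin terminal + freight + insurance = 323118.25 + 146.31 + 1509.74 + 100.70 = 324875.00
Ad valorem component: 324875.00 × 4.2% = 13644.75
Specific component: 3199 × 4.23 = 13531.77
Import duty = 13644.75 + 13531.77 = 27176.52
Buyer bears: origin terminal 146.31 + freight 1509.74 + insurance 100.70 + destination terminal 543.99 + brokerage 297.00 + delivery 985.67 + duty 27176.52 = 30759.93
Landed cost = invoice 323118.25 + 30759.93 = 353878.18

Total landed cost: SGD 353878.18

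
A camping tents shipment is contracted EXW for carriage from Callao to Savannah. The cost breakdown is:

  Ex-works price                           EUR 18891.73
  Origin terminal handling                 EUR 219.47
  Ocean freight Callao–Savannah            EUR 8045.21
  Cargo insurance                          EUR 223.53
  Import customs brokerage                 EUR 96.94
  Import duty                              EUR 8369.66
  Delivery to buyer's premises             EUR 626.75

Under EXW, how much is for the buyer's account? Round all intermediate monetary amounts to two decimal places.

Buyer's account: EUR 17581.56

EXW: the seller makes goods available at their premises; the buyer bears all onward costs.
Seller's account: goods 18891.73 = 18891.73
Buyer's account: origin terminal 219.47 + freight 8045.21 + insurance 223.53 + brokerage 96.94 + duty 8369.66 + delivery 626.75 = 17581.56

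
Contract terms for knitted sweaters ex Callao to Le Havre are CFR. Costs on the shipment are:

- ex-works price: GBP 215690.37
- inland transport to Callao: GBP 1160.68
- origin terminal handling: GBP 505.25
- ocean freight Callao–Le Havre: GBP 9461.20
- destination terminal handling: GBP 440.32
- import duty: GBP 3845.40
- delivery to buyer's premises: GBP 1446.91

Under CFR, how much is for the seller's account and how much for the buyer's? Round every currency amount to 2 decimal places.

Seller: GBP 226817.50; buyer: GBP 5732.63

CFR: the seller pays costs through ocean freight to the destination port, but not insurance.
Seller's account: goods 215690.37 + inland to port 1160.68 + origin terminal 505.25 + freight 9461.20 = 226817.50
Buyer's account: destination terminal 440.32 + duty 3845.40 + delivery 1446.91 = 5732.63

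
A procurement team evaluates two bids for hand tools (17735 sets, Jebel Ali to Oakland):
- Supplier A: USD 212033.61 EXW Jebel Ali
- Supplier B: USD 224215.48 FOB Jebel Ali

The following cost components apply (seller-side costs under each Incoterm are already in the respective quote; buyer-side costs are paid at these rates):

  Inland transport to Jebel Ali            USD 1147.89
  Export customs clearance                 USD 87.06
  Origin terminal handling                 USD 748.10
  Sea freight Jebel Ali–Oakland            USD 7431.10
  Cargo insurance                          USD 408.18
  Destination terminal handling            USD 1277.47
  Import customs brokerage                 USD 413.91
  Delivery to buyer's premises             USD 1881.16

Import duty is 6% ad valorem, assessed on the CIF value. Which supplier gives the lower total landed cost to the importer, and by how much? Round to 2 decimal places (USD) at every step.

Supplier A (EXW):
CIF value = EXW price + inland to port + export clearance + origin terminal + freight + insurance = 212033.61 + 1147.89 + 87.06 + 748.10 + 7431.10 + 408.18 = 221855.94
Import duty = 221855.94 × 6% = 13311.36
Buyer bears (A): 1147.89 + 87.06 + 748.10 + 7431.10 + 408.18 + 1277.47 + 413.91 + 1881.16 = 13394.87
Landed cost (A) = invoice 212033.61 + 13394.87 + duty 13311.36 = 238739.84
Supplier B (FOB):
CIF value = FOB price + freight + insurance = 224215.48 + 7431.10 + 408.18 = 232054.76
Import duty = 232054.76 × 6% = 13923.29
Buyer bears (B): 7431.10 + 408.18 + 1277.47 + 413.91 + 1881.16 = 11411.82
Landed cost (B) = invoice 224215.48 + 11411.82 + duty 13923.29 = 249550.59
Difference = |238739.84 − 249550.59| = 10810.75

Supplier A is cheaper by USD 10810.75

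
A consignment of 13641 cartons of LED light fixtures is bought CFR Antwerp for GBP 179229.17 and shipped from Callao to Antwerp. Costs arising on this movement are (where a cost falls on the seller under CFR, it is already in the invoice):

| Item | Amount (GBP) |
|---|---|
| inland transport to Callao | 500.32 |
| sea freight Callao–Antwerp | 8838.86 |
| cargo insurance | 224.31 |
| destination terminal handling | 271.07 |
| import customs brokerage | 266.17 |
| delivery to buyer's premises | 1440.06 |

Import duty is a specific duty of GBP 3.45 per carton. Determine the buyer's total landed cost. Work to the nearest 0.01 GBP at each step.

CFR: the seller pays costs through ocean freight to the destination port, but not insurance.
Already in the invoice (seller's account under CFR): inland to port, freight — exclude.
CIF value = CFR price + insurance = 179229.17 + 224.31 = 179453.48
Import duty = 13641 × 3.45 = 47061.45
Buyer bears: insurance 224.31 + destination terminal 271.07 + brokerage 266.17 + delivery 1440.06 + duty 47061.45 = 49263.06
Landed cost = invoice 179229.17 + 49263.06 = 228492.23

Total landed cost: GBP 228492.23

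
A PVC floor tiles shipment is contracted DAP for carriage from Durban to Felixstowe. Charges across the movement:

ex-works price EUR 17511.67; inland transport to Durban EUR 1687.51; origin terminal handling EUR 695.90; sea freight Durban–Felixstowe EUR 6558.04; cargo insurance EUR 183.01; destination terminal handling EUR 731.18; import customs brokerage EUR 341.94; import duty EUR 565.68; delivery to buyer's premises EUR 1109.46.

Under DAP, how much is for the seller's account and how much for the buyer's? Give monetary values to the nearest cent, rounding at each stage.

Seller: EUR 28476.77; buyer: EUR 907.62

DAP: the seller bears all costs to the named destination except import duty and clearance.
Seller's account: goods 17511.67 + inland to port 1687.51 + origin terminal 695.90 + freight 6558.04 + insurance 183.01 + destination terminal 731.18 + delivery 1109.46 = 28476.77
Buyer's account: brokerage 341.94 + duty 565.68 = 907.62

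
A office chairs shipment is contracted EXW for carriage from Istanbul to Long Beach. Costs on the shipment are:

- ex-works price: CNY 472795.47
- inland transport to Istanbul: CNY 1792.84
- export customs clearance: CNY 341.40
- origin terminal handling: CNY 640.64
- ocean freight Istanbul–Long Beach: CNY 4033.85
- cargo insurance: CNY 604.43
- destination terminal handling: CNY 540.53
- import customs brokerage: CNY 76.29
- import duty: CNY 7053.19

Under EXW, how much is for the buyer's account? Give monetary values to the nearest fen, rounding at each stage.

EXW: the seller makes goods available at their premises; the buyer bears all onward costs.
Seller's account: goods 472795.47 = 472795.47
Buyer's account: inland to port 1792.84 + export clearance 341.40 + origin terminal 640.64 + freight 4033.85 + insurance 604.43 + destination terminal 540.53 + brokerage 76.29 + duty 7053.19 = 15083.17

Buyer's account: CNY 15083.17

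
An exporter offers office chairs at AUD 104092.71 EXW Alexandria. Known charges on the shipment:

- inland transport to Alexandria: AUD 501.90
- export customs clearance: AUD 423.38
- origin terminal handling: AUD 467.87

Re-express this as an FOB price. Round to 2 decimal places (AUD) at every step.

FOB price: AUD 105485.86

From EXW to FOB, the seller additionally bears: inland to port, export clearance, origin terminal.
FOB price = 104092.71 + 501.90 + 423.38 + 467.87 = 105485.86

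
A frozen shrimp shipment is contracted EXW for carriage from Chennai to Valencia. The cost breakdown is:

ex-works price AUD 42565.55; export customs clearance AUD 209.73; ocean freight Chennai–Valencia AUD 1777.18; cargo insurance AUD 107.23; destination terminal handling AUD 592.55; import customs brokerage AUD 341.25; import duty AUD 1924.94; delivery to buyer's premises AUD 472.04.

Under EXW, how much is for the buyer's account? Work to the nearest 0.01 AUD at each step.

EXW: the seller makes goods available at their premises; the buyer bears all onward costs.
Seller's account: goods 42565.55 = 42565.55
Buyer's account: export clearance 209.73 + freight 1777.18 + insurance 107.23 + destination terminal 592.55 + brokerage 341.25 + duty 1924.94 + delivery 472.04 = 5424.92

Buyer's account: AUD 5424.92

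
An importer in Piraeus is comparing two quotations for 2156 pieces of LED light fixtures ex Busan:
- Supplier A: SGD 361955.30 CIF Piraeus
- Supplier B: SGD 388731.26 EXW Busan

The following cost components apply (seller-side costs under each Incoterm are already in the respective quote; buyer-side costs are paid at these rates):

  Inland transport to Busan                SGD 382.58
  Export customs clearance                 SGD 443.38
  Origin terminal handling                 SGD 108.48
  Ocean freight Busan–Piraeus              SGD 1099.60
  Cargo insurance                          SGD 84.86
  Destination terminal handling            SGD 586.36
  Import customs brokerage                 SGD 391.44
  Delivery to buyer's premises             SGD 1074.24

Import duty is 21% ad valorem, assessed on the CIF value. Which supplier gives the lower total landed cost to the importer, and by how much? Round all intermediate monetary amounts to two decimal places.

Supplier A (CIF):
The CIF price already equals the CIF value: 361955.30
Import duty = 361955.30 × 21% = 76010.61
Buyer bears (A): 586.36 + 391.44 + 1074.24 = 2052.04
Landed cost (A) = invoice 361955.30 + 2052.04 + duty 76010.61 = 440017.95
Supplier B (EXW):
CIF value = EXW price + inland to port + export clearance + origin terminal + freight + insurance = 388731.26 + 382.58 + 443.38 + 108.48 + 1099.60 + 84.86 = 390850.16
Import duty = 390850.16 × 21% = 82078.53
Buyer bears (B): 382.58 + 443.38 + 108.48 + 1099.60 + 84.86 + 586.36 + 391.44 + 1074.24 = 4170.94
Landed cost (B) = invoice 388731.26 + 4170.94 + duty 82078.53 = 474980.73
Difference = |440017.95 − 474980.73| = 34962.78

Supplier A is cheaper by SGD 34962.78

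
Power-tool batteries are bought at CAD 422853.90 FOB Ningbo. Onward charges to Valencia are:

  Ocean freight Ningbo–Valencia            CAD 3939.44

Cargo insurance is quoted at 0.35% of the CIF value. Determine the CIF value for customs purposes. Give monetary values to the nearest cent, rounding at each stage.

Let C be the CIF value. C = FOB price + freight + 0.35% × C
C − 0.35% × C = 422853.90 + 3939.44
0.9965 × C = 426793.34
C = 426793.34 / 0.9965 = 428292.36
Insurance premium = 0.35% × 428292.36 = 1499.02

CIF value: CAD 428292.36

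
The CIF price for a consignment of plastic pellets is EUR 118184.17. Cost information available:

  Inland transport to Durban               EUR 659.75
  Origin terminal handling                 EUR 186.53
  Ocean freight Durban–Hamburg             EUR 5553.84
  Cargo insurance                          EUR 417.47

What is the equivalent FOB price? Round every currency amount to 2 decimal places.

Not relevant to the conversion: inland to port, origin terminal — on the seller under both CIF and FOB; already in the CIF price and stays in the FOB price.
From CIF to FOB, the seller no longer bears: freight, insurance.
FOB price = 118184.17 − 5553.84 − 417.47 = 112212.86

FOB price: EUR 112212.86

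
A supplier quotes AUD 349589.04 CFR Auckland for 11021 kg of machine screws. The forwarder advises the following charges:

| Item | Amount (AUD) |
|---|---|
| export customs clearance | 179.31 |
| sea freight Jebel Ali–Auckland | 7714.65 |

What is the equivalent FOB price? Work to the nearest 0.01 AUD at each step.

Not relevant to the conversion: export clearance — on the seller under both CFR and FOB; already in the CFR price and stays in the FOB price.
From CFR to FOB, the seller no longer bears: freight.
FOB price = 349589.04 − 7714.65 = 341874.39

FOB price: AUD 341874.39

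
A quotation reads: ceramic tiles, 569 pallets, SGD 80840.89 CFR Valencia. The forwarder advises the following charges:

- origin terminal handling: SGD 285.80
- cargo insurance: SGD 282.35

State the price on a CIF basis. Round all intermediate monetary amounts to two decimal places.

CIF price: SGD 81123.24

Not relevant to the conversion: origin terminal — on the seller under both CFR and CIF; already in the CFR price and stays in the CIF price.
From CFR to CIF, the seller additionally bears: insurance.
CIF price = 80840.89 + 282.35 = 81123.24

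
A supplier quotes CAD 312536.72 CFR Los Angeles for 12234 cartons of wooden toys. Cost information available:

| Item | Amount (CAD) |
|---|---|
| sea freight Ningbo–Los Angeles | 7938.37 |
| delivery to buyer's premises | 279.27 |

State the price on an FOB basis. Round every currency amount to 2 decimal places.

Not relevant to the conversion: delivery — on the buyer under both terms; not part of either seller's price.
From CFR to FOB, the seller no longer bears: freight.
FOB price = 312536.72 − 7938.37 = 304598.35

FOB price: CAD 304598.35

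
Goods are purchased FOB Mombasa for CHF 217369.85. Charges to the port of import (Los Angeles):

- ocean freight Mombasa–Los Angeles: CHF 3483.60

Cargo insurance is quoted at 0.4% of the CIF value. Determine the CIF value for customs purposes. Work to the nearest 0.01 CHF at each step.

CIF value: CHF 221740.41

Let C be the CIF value. C = FOB price + freight + 0.4% × C
C − 0.4% × C = 217369.85 + 3483.60
0.996 × C = 220853.45
C = 220853.45 / 0.996 = 221740.41
Insurance premium = 0.4% × 221740.41 = 886.96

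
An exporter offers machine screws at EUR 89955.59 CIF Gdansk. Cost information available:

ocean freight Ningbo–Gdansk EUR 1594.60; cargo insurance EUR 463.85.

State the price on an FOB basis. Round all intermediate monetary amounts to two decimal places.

FOB price: EUR 87897.14

From CIF to FOB, the seller no longer bears: freight, insurance.
FOB price = 89955.59 − 1594.60 − 463.85 = 87897.14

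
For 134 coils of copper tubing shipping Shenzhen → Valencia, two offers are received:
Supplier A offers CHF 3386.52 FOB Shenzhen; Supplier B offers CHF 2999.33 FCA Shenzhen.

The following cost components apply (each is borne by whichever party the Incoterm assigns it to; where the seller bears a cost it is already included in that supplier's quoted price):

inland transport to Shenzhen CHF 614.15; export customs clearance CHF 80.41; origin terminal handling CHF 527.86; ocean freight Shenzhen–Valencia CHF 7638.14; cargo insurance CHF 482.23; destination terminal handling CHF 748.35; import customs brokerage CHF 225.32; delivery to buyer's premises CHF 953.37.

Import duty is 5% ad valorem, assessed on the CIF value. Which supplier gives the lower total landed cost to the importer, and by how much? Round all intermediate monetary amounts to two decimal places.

Supplier A (FOB):
CIF value = FOB price + freight + insurance = 3386.52 + 7638.14 + 482.23 = 11506.89
Import duty = 11506.89 × 5% = 575.34
Buyer bears (A): 7638.14 + 482.23 + 748.35 + 225.32 + 953.37 = 10047.41
Landed cost (A) = invoice 3386.52 + 10047.41 + duty 575.34 = 14009.27
Supplier B (FCA):
CIF value = FCA price + origin terminal + freight + insurance = 2999.33 + 527.86 + 7638.14 + 482.23 = 11647.56
Import duty = 11647.56 × 5% = 582.38
Buyer bears (B): 527.86 + 7638.14 + 482.23 + 748.35 + 225.32 + 953.37 = 10575.27
Landed cost (B) = invoice 2999.33 + 10575.27 + duty 582.38 = 14156.98
Difference = |14009.27 − 14156.98| = 147.71

Supplier A is cheaper by CHF 147.71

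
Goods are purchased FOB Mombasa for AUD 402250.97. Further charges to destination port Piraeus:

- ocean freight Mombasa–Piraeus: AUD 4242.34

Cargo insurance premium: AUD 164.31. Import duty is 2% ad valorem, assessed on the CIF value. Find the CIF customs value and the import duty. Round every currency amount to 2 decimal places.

CIF value: AUD 406657.62; import duty: AUD 8133.15

CIF = FOB price + freight + insurance
CIF = 402250.97 + 4242.34 + 164.31 = 406657.62
Import duty = 406657.62 × 2% = 8133.15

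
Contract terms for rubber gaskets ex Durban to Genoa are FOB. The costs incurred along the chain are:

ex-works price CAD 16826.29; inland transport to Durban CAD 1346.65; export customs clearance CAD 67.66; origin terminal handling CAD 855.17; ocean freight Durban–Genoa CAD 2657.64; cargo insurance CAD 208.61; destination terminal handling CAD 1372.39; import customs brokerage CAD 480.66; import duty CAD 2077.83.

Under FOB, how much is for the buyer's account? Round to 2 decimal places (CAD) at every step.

Buyer's account: CAD 6797.13

FOB: the seller bears costs until goods are on board at the origin port; the buyer bears freight, insurance and all costs thereafter.
Seller's account: goods 16826.29 + inland to port 1346.65 + export clearance 67.66 + origin terminal 855.17 = 19095.77
Buyer's account: freight 2657.64 + insurance 208.61 + destination terminal 1372.39 + brokerage 480.66 + duty 2077.83 = 6797.13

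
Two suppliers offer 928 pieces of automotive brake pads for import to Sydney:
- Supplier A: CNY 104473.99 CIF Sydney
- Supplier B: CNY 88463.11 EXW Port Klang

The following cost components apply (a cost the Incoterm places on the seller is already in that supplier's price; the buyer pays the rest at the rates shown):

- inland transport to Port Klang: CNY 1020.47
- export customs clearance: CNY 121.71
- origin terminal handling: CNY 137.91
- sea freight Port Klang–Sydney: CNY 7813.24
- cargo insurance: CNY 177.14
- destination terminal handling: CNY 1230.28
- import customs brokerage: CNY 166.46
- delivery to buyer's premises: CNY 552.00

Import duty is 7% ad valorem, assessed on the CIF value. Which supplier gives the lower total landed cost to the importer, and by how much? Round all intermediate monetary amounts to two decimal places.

Supplier A (CIF):
The CIF price already equals the CIF value: 104473.99
Import duty = 104473.99 × 7% = 7313.18
Buyer bears (A): 1230.28 + 166.46 + 552.00 = 1948.74
Landed cost (A) = invoice 104473.99 + 1948.74 + duty 7313.18 = 113735.91
Supplier B (EXW):
CIF value = EXW price + inland to port + export clearance + origin terminal + freight + insurance = 88463.11 + 1020.47 + 121.71 + 137.91 + 7813.24 + 177.14 = 97733.58
Import duty = 97733.58 × 7% = 6841.35
Buyer bears (B): 1020.47 + 121.71 + 137.91 + 7813.24 + 177.14 + 1230.28 + 166.46 + 552.00 = 11219.21
Landed cost (B) = invoice 88463.11 + 11219.21 + duty 6841.35 = 106523.67
Difference = |113735.91 − 106523.67| = 7212.24

Supplier B is cheaper by CNY 7212.24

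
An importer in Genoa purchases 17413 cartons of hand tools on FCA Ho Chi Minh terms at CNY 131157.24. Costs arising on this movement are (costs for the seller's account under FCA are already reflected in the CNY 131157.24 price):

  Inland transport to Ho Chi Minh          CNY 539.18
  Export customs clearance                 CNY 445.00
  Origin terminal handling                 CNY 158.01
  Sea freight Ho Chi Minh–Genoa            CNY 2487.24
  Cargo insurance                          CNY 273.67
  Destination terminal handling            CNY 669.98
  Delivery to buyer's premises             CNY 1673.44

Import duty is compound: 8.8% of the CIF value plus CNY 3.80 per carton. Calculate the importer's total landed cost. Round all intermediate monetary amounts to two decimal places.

Total landed cost: CNY 214387.68

FCA: the seller delivers export-cleared goods to the carrier; the buyer bears costs from that point.
Already in the invoice (seller's account under FCA): inland to port, export clearance — exclude.
CIF value = FCA price + origin terminal + freight + insurance = 131157.24 + 158.01 + 2487.24 + 273.67 = 134076.16
Ad valorem component: 134076.16 × 8.8% = 11798.70
Specific component: 17413 × 3.80 = 66169.40
Import duty = 11798.70 + 66169.40 = 77968.10
Buyer bears: origin terminal 158.01 + freight 2487.24 + insurance 273.67 + destination terminal 669.98 + delivery 1673.44 + duty 77968.10 = 83230.44
Landed cost = invoice 131157.24 + 83230.44 = 214387.68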